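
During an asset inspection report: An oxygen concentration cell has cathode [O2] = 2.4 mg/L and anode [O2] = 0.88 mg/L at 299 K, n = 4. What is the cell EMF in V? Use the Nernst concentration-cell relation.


Apply the Nernst concentration-cell relation: E = (RT/nF)*ln(C_cathode/C_anode)
RT/nF = 8.314*299/(4*96485) = 0.00644112 V
ln(2.4/0.88) = 1.0033
E = 0.00644112 * 1.0033 = 0.00646 V

0.00646 V


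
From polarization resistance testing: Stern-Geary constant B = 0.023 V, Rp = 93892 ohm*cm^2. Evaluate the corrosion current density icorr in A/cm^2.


Apply the Stern-Geary relation: icorr = B / Rp
icorr = 0.023 / 93892 = 2.45×10^-7 A/cm^2

2.45×10^-7 A/cm^2


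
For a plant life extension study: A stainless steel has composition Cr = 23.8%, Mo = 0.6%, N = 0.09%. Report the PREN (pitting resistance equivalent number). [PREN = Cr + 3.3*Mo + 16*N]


Apply the PREN formula: PREN = Cr + 3.3*Mo + 16*N
PREN = 23.8 + 3.3*0.6 + 16*0.09
PREN = 23.8 + 1.98 + 1.44 = 27.22

27.22


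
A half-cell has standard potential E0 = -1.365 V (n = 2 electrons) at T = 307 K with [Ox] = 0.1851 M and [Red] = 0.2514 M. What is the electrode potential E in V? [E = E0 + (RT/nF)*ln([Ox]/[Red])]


Apply the Nernst equation: E = E0 + (RT/nF)*ln([Ox]/[Red])
Step 1: RT/nF = 8.314*307/(2*96485) = 0.01322692 V
Step 2: [Ox]/[Red] = 0.1851/0.2514 = 0.736277
Step 3: ln(0.736277) = -0.306149
Step 4: correction = 0.01322692 * -0.306149 = -0.004 V
E = -1.365 + -0.004 = -1.369 V

-1.369 V


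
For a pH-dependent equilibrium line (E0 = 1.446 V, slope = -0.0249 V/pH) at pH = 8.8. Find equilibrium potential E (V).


Apply the Pourbaix line equation: E = E0 + slope*pH
E = 1.446 + (-0.0249)*8.8 = 1.446 + (-0.21912) = 1.22688 V
Rounded to 4 decimal places: E = 1.2269 V

1.2269 V


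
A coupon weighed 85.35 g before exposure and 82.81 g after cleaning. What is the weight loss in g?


Weight loss = initial − final
WL = 85.35 − 82.81 = 2.54 g

2.54 g


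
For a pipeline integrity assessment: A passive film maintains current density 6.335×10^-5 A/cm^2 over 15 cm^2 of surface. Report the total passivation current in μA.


I = i_pass * A, then convert A → μA (×10^6)
I = 6.335×10^-5 * 15 * 10^6 = 950.25 μA

950.25 μA


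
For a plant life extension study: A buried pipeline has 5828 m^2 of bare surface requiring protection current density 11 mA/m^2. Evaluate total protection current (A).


I = area * current density, then convert mA → A (÷1000)
I = 5828 * 11 / 1000 = 64.11 A

64.11 A


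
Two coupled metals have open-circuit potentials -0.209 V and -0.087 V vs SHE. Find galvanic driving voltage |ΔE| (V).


Driving voltage is the absolute potential difference.
|ΔE| = |-0.209 − (-0.087)| = 0.122 V

0.122 V


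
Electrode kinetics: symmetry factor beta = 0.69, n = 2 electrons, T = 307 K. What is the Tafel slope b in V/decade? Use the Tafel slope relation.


Apply the Tafel slope relation: b = 2.303*R*T/(beta*n*F)
Numerator: 2.303 * 8.314 * 307 = 5878.17
Denominator: 0.69 * 2 * 96485 = 133149.3
b = 5878.17 / 133149.3 = 0.0441 V/decade

0.0441 V/decade


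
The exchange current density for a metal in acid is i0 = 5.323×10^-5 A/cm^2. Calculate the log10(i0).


i0 = 5.323×10^-5 A/cm^2
log10(i0) = -4.274

-4.274


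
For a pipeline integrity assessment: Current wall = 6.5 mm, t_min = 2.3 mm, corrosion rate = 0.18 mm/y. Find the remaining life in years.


Apply the remaining-life relation: RL = (t_current − t_min) / CR
RL = (6.5 − 2.3) / 0.18 = 4.2 / 0.18 = 23.3 years

23.3 years


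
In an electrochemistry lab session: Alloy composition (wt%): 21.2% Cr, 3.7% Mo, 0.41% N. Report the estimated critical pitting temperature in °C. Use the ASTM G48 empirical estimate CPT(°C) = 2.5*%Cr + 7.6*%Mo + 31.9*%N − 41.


Apply the ASTM G48 empirical CPT estimate: CPT(°C) = 2.5*%Cr + 7.6*%Mo + 31.9*%N − 41
2.5*21.2 = 53; 7.6*3.7 = 28.12; 31.9*0.41 = 13.079
CPT = 53 + 28.12 + 13.079 − 41 = 53.199 °C
Rounded to 0.1 °C: CPT ≈ 53.2 °C

53.2 °C


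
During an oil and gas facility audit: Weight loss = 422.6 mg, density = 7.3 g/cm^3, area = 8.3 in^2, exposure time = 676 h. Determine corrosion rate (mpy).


Apply the mpy weight-loss relation: CR = 534 * W / (D * A * T)
Numerator: 534 * 422.6 = 225668.4
Denominator: 7.3 * 8.3 * 676 = 40958.84
CR = 225668.4 / 40958.84 = 5.50964 mpy

5.50964 mpy


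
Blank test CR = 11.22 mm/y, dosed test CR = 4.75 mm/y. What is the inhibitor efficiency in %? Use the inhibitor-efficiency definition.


Apply the inhibitor-efficiency definition: IE = (CR_blank − CR_inh)/CR_blank × 100
IE = (11.22 − 4.75) / 11.22 × 100
IE = 6.47 / 11.22 × 100 = 57.7 %

57.7 %


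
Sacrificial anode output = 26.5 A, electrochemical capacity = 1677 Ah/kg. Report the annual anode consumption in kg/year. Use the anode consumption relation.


Annual consumption = current * hours per year / capacity
Rate = 26.5 * 8760 / 1677 = 138.4 kg/year

138.4 kg/year


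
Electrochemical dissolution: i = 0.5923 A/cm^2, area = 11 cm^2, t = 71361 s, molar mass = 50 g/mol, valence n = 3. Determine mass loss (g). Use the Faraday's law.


Apply Faraday's law: m = i*A*t*M / (n*F)
Total charge passed Q = i*A*t = 0.5923*11*71361 = 464938.3233 C
m = Q*M/(n*F) = 464938.3233*50/(3*96485) = 80.3127 g

80.3127 g


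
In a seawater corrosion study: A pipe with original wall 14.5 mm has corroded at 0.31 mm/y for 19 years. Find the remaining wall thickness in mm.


Remaining wall = original − CR × time
t = 14.5 − 0.31*19 = 14.5 − 5.89 = 8.61 mm

8.61 mm


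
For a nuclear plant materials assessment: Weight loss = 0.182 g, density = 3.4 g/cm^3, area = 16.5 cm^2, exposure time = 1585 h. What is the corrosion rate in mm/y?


Apply the mm/y weight-loss relation: CR = 87600 * W / (D * A * T)
Numerator: 87600 * 0.182 = 15943.2
Denominator: 3.4 * 16.5 * 1585 = 88918.5
CR = 15943.2 / 88918.5 = 0.1793 mm/y

0.1793 mm/y


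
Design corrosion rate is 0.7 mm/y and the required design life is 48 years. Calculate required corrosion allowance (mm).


Corrosion allowance = CR × design life
CA = 0.7 * 48 = 33.6 mm

33.6 mm


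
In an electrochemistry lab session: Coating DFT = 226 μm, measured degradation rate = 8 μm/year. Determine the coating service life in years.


Service life = thickness / degradation rate
Life = 226 / 8 = 28.3 years

28.3 years


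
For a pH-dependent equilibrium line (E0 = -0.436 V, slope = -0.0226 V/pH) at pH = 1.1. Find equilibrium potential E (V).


Apply the Pourbaix line equation: E = E0 + slope*pH
E = -0.436 + (-0.0226)*1.1 = -0.436 + (-0.02486) = -0.46086 V
Rounded to 4 decimal places: E = -0.4609 V

-0.4609 V


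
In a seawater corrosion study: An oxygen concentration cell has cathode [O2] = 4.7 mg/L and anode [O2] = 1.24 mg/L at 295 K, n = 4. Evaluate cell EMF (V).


Apply the Nernst concentration-cell relation: E = (RT/nF)*ln(C_cathode/C_anode)
RT/nF = 8.314*295/(4*96485) = 0.00635495 V
ln(4.7/1.24) = 1.33245
E = 0.00635495 * 1.33245 = 0.00847 V

0.00847 V


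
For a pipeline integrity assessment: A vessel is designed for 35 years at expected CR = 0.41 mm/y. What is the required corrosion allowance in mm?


Corrosion allowance = CR × design life
CA = 0.41 * 35 = 14.35 mm

14.35 mm


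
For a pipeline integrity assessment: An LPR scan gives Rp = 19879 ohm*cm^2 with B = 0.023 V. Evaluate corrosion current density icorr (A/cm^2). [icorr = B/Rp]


Apply the Stern-Geary relation: icorr = B / Rp
icorr = 0.023 / 19879 = 1.157×10^-6 A/cm^2

1.157×10^-6 A/cm^2


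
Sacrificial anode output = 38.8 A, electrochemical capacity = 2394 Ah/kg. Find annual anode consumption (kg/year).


Annual consumption = current * hours per year / capacity
Rate = 38.8 * 8760 / 2394 = 142.0 kg/year

142.0 kg/year


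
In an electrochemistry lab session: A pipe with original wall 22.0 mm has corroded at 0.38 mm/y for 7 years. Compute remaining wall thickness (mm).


Remaining wall = original − CR × time
t = 22.0 − 0.38*7 = 22.0 − 2.66 = 19.34 mm

19.34 mm


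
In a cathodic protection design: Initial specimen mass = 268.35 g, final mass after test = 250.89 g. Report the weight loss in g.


Weight loss = initial − final
WL = 268.35 − 250.89 = 17.46 g

17.46 g


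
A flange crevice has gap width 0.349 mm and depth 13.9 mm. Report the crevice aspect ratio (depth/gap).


Aspect ratio = depth / gap
Ratio = 13.9 / 0.349 = 39.8

39.8


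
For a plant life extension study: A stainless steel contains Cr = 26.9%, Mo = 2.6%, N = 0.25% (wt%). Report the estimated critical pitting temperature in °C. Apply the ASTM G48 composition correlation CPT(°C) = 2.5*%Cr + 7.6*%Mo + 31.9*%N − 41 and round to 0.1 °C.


Apply the ASTM G48 empirical CPT estimate: CPT(°C) = 2.5*%Cr + 7.6*%Mo + 31.9*%N − 41
2.5*26.9 = 67.25; 7.6*2.6 = 19.76; 31.9*0.25 = 7.975
CPT = 67.25 + 19.76 + 7.975 − 41 = 53.985 °C
Rounded to 0.1 °C: CPT ≈ 54.0 °C

54.0 °C


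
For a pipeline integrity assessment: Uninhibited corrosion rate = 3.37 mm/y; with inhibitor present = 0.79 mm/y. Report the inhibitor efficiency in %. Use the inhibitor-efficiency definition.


Apply the inhibitor-efficiency definition: IE = (CR_blank − CR_inh)/CR_blank × 100
IE = (3.37 − 0.79) / 3.37 × 100
IE = 2.58 / 3.37 × 100 = 76.6 %

76.6 %


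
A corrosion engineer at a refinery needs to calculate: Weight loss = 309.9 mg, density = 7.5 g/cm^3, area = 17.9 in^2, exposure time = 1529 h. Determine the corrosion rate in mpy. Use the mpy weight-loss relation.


Apply the mpy weight-loss relation: CR = 534 * W / (D * A * T)
Numerator: 534 * 309.9 = 165486.6
Denominator: 7.5 * 17.9 * 1529 = 205268.25
CR = 165486.6 / 205268.25 = 0.8062 mpy

0.8062 mpy


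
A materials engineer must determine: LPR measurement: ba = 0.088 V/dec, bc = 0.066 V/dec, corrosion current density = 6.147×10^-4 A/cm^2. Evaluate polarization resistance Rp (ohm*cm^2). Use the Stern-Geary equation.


Apply the Stern-Geary equation: Rp = ba*bc / (2.303*icorr*(ba+bc))
ba*bc = 0.088*0.066 = 0.005808
ba+bc = 0.154; 2.303*icorr*(ba+bc) = 2.303*6.147×10^-4*0.154 = 2.1801073×10^-4
Rp = 0.005808 / 2.1801073×10^-4 = 26.64 ohm*cm^2

26.64 ohm*cm^2


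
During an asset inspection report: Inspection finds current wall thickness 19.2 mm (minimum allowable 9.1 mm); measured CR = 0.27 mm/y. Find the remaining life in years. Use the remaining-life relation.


Apply the remaining-life relation: RL = (t_current − t_min) / CR
RL = (19.2 − 9.1) / 0.27 = 10.1 / 0.27 = 37.4 years

37.4 years


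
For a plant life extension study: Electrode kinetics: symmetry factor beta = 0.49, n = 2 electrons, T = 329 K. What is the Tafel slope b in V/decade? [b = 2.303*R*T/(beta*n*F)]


Apply the Tafel slope relation: b = 2.303*R*T/(beta*n*F)
Numerator: 2.303 * 8.314 * 329 = 6299.41
Denominator: 0.49 * 2 * 96485 = 94555.3
b = 6299.41 / 94555.3 = 0.0666 V/decade

0.0666 V/decade


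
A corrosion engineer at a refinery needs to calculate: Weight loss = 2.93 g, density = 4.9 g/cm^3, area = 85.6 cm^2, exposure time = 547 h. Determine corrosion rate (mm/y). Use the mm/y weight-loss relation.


Apply the mm/y weight-loss relation: CR = 87600 * W / (D * A * T)
Numerator: 87600 * 2.93 = 256668.0
Denominator: 4.9 * 85.6 * 547 = 229433.68
CR = 256668.0 / 229433.68 = 1.1187 mm/y

1.1187 mm/y


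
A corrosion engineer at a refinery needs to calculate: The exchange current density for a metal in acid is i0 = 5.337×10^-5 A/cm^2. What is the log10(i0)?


i0 = 5.337×10^-5 A/cm^2
log10(i0) = -4.273

-4.273


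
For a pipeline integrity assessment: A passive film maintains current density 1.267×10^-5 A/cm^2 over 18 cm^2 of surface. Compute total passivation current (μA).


I = i_pass * A, then convert A → μA (×10^6)
I = 1.267×10^-5 * 18 * 10^6 = 228.06 μA

228.06 μA


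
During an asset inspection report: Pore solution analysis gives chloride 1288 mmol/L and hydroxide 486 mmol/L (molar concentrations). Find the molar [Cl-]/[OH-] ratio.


Threshold parameter = [Cl-] / [OH-] (molar basis; both in mmol/L, so units cancel)
Ratio = 1288 / 486 = 2.65

2.65


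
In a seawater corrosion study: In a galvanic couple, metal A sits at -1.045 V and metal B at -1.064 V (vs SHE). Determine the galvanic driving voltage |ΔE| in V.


Driving voltage is the absolute potential difference.
|ΔE| = |-1.045 − (-1.064)| = 0.019 V

0.019 V


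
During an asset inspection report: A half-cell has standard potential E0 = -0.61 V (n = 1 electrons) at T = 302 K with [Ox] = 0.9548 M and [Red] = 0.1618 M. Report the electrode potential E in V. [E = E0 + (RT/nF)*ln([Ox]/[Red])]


Apply the Nernst equation: E = E0 + (RT/nF)*ln([Ox]/[Red])
Step 1: RT/nF = 8.314*302/(1*96485) = 0.02602299 V
Step 2: [Ox]/[Red] = 0.9548/0.1618 = 5.901112
Step 3: ln(5.901112) = 1.775141
Step 4: correction = 0.02602299 * 1.775141 = 0.046 V
E = -0.61 + 0.046 = -0.564 V

-0.564 V


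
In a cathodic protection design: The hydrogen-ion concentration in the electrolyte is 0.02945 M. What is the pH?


pH = −log10[H+]
pH = −log10(0.02945) = 1.53

1.53


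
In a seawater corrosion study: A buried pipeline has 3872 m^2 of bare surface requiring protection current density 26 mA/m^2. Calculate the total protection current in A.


I = area * current density, then convert mA → A (÷1000)
I = 3872 * 26 / 1000 = 100.67 A

100.67 A


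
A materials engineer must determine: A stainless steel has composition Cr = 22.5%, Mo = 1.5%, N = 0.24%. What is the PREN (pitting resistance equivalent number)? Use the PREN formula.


Apply the PREN formula: PREN = Cr + 3.3*Mo + 16*N
PREN = 22.5 + 3.3*1.5 + 16*0.24
PREN = 22.5 + 4.95 + 3.84 = 31.29

31.29


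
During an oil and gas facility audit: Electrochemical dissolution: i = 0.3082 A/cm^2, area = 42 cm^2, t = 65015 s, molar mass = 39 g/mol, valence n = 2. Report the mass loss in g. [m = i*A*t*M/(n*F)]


Apply Faraday's law: m = i*A*t*M / (n*F)
Total charge passed Q = i*A*t = 0.3082*42*65015 = 841580.166 C
m = Q*M/(n*F) = 841580.166*39/(2*96485) = 170.0867 g

170.0867 g


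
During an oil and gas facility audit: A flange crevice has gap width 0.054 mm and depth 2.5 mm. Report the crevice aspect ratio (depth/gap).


Aspect ratio = depth / gap
Ratio = 2.5 / 0.054 = 46.3

46.3


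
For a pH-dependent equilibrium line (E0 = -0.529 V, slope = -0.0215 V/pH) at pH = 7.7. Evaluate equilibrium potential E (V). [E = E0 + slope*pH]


Apply the Pourbaix line equation: E = E0 + slope*pH
E = -0.529 + (-0.0215)*7.7 = -0.529 + (-0.16555) = -0.69455 V
Rounded to 4 decimal places: E = -0.6946 V

-0.6946 V


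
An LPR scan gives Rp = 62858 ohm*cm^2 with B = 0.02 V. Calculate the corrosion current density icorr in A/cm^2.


Apply the Stern-Geary relation: icorr = B / Rp
icorr = 0.02 / 62858 = 3.182×10^-7 A/cm^2

3.182×10^-7 A/cm^2


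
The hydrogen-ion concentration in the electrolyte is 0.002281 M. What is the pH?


pH = −log10[H+]
pH = −log10(0.002281) = 2.64

2.64


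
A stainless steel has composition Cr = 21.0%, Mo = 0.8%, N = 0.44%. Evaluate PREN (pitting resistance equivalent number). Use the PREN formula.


Apply the PREN formula: PREN = Cr + 3.3*Mo + 16*N
PREN = 21.0 + 3.3*0.8 + 16*0.44
PREN = 21.0 + 2.64 + 7.04 = 30.68

30.68


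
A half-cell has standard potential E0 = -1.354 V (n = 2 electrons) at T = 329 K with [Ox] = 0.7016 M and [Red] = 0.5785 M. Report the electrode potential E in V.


Apply the Nernst equation: E = E0 + (RT/nF)*ln([Ox]/[Red])
Step 1: RT/nF = 8.314*329/(2*96485) = 0.01417477 V
Step 2: [Ox]/[Red] = 0.7016/0.5785 = 1.212792
Step 3: ln(1.212792) = 0.192925
Step 4: correction = 0.01417477 * 0.192925 = 0.003 V
E = -1.354 + 0.003 = -1.351 V

-1.351 V


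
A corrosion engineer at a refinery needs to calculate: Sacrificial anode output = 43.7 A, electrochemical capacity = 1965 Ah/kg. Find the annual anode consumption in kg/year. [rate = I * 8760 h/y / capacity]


Annual consumption = current * hours per year / capacity
Rate = 43.7 * 8760 / 1965 = 194.8 kg/year

194.8 kg/year


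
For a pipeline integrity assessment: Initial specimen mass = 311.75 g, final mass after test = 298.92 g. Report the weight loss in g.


Weight loss = initial − final
WL = 311.75 − 298.92 = 12.83 g

12.83 g


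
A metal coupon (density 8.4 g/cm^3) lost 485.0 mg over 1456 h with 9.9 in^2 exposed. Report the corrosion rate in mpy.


Apply the mpy weight-loss relation: CR = 534 * W / (D * A * T)
Numerator: 534 * 485.0 = 258990.0
Denominator: 8.4 * 9.9 * 1456 = 121080.96
CR = 258990.0 / 121080.96 = 2.13898 mpy

2.13898 mpy


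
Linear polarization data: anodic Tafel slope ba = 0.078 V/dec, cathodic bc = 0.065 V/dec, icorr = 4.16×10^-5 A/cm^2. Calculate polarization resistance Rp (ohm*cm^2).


Apply the Stern-Geary equation: Rp = ba*bc / (2.303*icorr*(ba+bc))
ba*bc = 0.078*0.065 = 0.00507
ba+bc = 0.143; 2.303*icorr*(ba+bc) = 2.303*4.16×10^-5*0.143 = 1.3700086×10^-5
Rp = 0.00507 / 1.3700086×10^-5 = 370.07 ohm*cm^2

370.07 ohm*cm^2


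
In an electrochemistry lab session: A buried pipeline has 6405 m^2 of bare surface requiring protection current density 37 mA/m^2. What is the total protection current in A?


I = area * current density, then convert mA → A (÷1000)
I = 6405 * 37 / 1000 = 236.99 A

236.99 A


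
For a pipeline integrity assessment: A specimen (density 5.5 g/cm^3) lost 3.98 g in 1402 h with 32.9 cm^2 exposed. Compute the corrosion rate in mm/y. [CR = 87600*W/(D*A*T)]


Apply the mm/y weight-loss relation: CR = 87600 * W / (D * A * T)
Numerator: 87600 * 3.98 = 348648.0
Denominator: 5.5 * 32.9 * 1402 = 253691.9
CR = 348648.0 / 253691.9 = 1.3743 mm/y

1.3743 mm/y


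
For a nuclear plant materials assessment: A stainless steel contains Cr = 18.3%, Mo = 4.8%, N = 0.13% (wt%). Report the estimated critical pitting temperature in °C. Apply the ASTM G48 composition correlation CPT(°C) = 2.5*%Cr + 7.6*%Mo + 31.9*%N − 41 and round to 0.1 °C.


Apply the ASTM G48 empirical CPT estimate: CPT(°C) = 2.5*%Cr + 7.6*%Mo + 31.9*%N − 41
2.5*18.3 = 45.75; 7.6*4.8 = 36.48; 31.9*0.13 = 4.147
CPT = 45.75 + 36.48 + 4.147 − 41 = 45.377 °C
Rounded to 0.1 °C: CPT ≈ 45.4 °C

45.4 °C


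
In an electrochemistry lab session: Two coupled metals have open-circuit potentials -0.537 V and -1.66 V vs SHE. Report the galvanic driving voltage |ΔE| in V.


Driving voltage is the absolute potential difference.
|ΔE| = |-0.537 − (-1.66)| = 1.123 V

1.123 V


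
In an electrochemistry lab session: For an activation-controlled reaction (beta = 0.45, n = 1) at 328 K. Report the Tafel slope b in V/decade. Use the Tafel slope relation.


Apply the Tafel slope relation: b = 2.303*R*T/(beta*n*F)
Numerator: 2.303 * 8.314 * 328 = 6280.26
Denominator: 0.45 * 1 * 96485 = 43418.25
b = 6280.26 / 43418.25 = 0.1446 V/decade

0.1446 V/decade


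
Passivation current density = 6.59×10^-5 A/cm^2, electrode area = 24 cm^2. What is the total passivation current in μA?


I = i_pass * A, then convert A → μA (×10^6)
I = 6.59×10^-5 * 24 * 10^6 = 1581.6 μA

1581.6 μA


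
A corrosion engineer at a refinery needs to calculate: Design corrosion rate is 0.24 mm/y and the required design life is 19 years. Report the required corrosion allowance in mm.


Corrosion allowance = CR × design life
CA = 0.24 * 19 = 4.56 mm

4.56 mm


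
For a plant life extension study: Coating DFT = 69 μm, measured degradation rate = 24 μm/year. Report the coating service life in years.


Service life = thickness / degradation rate
Life = 69 / 24 = 2.9 years

2.9 years


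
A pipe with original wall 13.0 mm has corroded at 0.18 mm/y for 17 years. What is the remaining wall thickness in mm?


Remaining wall = original − CR × time
t = 13.0 − 0.18*17 = 13.0 − 3.06 = 9.94 mm

9.94 mm


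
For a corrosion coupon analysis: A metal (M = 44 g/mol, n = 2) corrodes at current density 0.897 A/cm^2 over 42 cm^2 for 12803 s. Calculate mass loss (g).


Apply Faraday's law: m = i*A*t*M / (n*F)
Total charge passed Q = i*A*t = 0.897*42*12803 = 482340.222 C
m = Q*M/(n*F) = 482340.222*44/(2*96485) = 109.98067 g

109.98067 g


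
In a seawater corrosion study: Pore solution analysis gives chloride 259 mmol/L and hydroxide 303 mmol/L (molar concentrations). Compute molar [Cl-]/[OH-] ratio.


Threshold parameter = [Cl-] / [OH-] (molar basis; both in mmol/L, so units cancel)
Ratio = 259 / 303 = 0.85

0.85


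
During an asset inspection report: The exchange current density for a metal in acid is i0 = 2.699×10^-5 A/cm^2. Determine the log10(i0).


i0 = 2.699×10^-5 A/cm^2
log10(i0) = -4.569

-4.569


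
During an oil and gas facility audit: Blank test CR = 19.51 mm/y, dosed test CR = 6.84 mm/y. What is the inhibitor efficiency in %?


Apply the inhibitor-efficiency definition: IE = (CR_blank − CR_inh)/CR_blank × 100
IE = (19.51 − 6.84) / 19.51 × 100
IE = 12.67 / 19.51 × 100 = 64.9 %

64.9 %


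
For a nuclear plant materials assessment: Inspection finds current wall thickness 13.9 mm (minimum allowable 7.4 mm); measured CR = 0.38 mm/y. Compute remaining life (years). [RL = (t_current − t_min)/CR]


Apply the remaining-life relation: RL = (t_current − t_min) / CR
RL = (13.9 − 7.4) / 0.38 = 6.5 / 0.38 = 17.1 years

17.1 years


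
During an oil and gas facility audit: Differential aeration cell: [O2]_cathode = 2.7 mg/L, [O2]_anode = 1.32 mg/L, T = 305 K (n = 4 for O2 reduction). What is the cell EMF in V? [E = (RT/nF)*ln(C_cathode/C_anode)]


Apply the Nernst concentration-cell relation: E = (RT/nF)*ln(C_cathode/C_anode)
RT/nF = 8.314*305/(4*96485) = 0.00657037 V
ln(2.7/1.32) = 0.71562
E = 0.00657037 * 0.71562 = 0.0047 V

0.0047 V


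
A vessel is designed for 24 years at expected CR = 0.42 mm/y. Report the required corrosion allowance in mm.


Corrosion allowance = CR × design life
CA = 0.42 * 24 = 10.08 mm

10.08 mm


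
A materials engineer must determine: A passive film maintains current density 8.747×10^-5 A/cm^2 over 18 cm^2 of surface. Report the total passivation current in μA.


I = i_pass * A, then convert A → μA (×10^6)
I = 8.747×10^-5 * 18 * 10^6 = 1574.46 μA

1574.46 μA


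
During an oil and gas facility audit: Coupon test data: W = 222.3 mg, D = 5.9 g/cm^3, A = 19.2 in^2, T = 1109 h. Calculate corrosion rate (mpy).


Apply the mpy weight-loss relation: CR = 534 * W / (D * A * T)
Numerator: 534 * 222.3 = 118708.2
Denominator: 5.9 * 19.2 * 1109 = 125627.52
CR = 118708.2 / 125627.52 = 0.9449 mpy

0.9449 mpy


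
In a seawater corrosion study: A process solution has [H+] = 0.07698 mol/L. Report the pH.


pH = −log10[H+]
pH = −log10(0.07698) = 1.11

1.11


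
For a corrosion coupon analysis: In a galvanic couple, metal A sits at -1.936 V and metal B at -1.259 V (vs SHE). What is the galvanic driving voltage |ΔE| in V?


Driving voltage is the absolute potential difference.
|ΔE| = |-1.936 − (-1.259)| = 0.677 V

0.677 V


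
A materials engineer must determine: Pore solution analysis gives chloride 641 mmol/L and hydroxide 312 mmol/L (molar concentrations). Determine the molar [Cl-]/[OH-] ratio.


Threshold parameter = [Cl-] / [OH-] (molar basis; both in mmol/L, so units cancel)
Ratio = 641 / 312 = 2.05

2.05


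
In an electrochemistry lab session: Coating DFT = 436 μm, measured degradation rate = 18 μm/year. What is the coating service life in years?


Service life = thickness / degradation rate
Life = 436 / 18 = 24.2 years

24.2 years


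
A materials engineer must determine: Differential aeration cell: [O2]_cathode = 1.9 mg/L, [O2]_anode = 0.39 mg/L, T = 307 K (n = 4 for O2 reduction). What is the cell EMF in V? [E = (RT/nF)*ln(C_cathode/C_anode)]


Apply the Nernst concentration-cell relation: E = (RT/nF)*ln(C_cathode/C_anode)
RT/nF = 8.314*307/(4*96485) = 0.00661346 V
ln(1.9/0.39) = 1.58346
E = 0.00661346 * 1.58346 = 0.01047 V

0.01047 V


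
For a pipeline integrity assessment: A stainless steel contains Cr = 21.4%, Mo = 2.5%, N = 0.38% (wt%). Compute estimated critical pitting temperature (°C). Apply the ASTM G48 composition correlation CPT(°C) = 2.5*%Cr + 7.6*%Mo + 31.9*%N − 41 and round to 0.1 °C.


Apply the ASTM G48 empirical CPT estimate: CPT(°C) = 2.5*%Cr + 7.6*%Mo + 31.9*%N − 41
2.5*21.4 = 53.5; 7.6*2.5 = 19; 31.9*0.38 = 12.122
CPT = 53.5 + 19 + 12.122 − 41 = 43.622 °C
Rounded to 0.1 °C: CPT ≈ 43.6 °C

43.6 °C


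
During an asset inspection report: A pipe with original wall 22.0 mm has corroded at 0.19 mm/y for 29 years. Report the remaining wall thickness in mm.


Remaining wall = original − CR × time
t = 22.0 − 0.19*29 = 22.0 − 5.51 = 16.49 mm

16.49 mm


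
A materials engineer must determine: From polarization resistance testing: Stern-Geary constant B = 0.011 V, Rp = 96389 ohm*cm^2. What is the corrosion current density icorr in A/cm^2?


Apply the Stern-Geary relation: icorr = B / Rp
icorr = 0.011 / 96389 = 1.141×10^-7 A/cm^2

1.141×10^-7 A/cm^2


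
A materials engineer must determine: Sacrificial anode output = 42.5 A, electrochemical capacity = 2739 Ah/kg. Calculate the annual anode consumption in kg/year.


Annual consumption = current * hours per year / capacity
Rate = 42.5 * 8760 / 2739 = 135.9 kg/year

135.9 kg/year


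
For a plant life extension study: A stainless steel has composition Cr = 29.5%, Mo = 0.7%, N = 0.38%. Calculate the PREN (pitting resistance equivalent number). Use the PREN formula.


Apply the PREN formula: PREN = Cr + 3.3*Mo + 16*N
PREN = 29.5 + 3.3*0.7 + 16*0.38
PREN = 29.5 + 2.31 + 6.08 = 37.89

37.89


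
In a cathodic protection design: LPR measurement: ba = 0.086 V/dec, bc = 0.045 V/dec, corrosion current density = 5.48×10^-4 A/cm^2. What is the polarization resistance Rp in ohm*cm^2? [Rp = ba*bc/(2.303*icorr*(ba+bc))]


Apply the Stern-Geary equation: Rp = ba*bc / (2.303*icorr*(ba+bc))
ba*bc = 0.086*0.045 = 0.00387
ba+bc = 0.131; 2.303*icorr*(ba+bc) = 2.303*5.48×10^-4*0.131 = 1.6532776×10^-4
Rp = 0.00387 / 1.6532776×10^-4 = 23.41 ohm*cm^2

23.41 ohm*cm^2


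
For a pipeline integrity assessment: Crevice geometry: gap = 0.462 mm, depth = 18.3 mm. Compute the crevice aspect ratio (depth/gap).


Aspect ratio = depth / gap
Ratio = 18.3 / 0.462 = 39.6

39.6


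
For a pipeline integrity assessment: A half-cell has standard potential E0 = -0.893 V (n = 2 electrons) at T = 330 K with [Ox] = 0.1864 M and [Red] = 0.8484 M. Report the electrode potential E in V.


Apply the Nernst equation: E = E0 + (RT/nF)*ln([Ox]/[Red])
Step 1: RT/nF = 8.314*330/(2*96485) = 0.01421786 V
Step 2: [Ox]/[Red] = 0.1864/0.8484 = 0.219708
Step 3: ln(0.219708) = -1.515456
Step 4: correction = 0.01421786 * -1.515456 = -0.0215 V
E = -0.893 + -0.0215 = -0.9145 V

-0.9145 V


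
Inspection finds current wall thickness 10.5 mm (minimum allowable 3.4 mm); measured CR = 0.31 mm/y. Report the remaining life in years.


Apply the remaining-life relation: RL = (t_current − t_min) / CR
RL = (10.5 − 3.4) / 0.31 = 7.1 / 0.31 = 22.9 years

22.9 years


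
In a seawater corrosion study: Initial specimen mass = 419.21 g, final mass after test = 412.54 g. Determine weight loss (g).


Weight loss = initial − final
WL = 419.21 − 412.54 = 6.67 g

6.67 g


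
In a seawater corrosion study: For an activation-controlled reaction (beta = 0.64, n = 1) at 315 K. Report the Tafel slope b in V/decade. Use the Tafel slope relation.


Apply the Tafel slope relation: b = 2.303*R*T/(beta*n*F)
Numerator: 2.303 * 8.314 * 315 = 6031.35
Denominator: 0.64 * 1 * 96485 = 61750.4
b = 6031.35 / 61750.4 = 0.0977 V/decade

0.0977 V/decade


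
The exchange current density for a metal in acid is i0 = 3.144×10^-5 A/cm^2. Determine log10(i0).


i0 = 3.144×10^-5 A/cm^2
log10(i0) = -4.503

-4.503


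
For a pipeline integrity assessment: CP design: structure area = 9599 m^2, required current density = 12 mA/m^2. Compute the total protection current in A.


I = area * current density, then convert mA → A (÷1000)
I = 9599 * 12 / 1000 = 115.19 A

115.19 A


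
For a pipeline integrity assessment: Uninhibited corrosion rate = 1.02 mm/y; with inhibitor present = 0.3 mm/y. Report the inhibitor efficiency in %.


Apply the inhibitor-efficiency definition: IE = (CR_blank − CR_inh)/CR_blank × 100
IE = (1.02 − 0.3) / 1.02 × 100
IE = 0.72 / 1.02 × 100 = 70.6 %

70.6 %


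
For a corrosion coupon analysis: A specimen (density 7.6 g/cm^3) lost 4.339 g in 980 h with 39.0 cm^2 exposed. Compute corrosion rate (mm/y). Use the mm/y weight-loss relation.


Apply the mm/y weight-loss relation: CR = 87600 * W / (D * A * T)
Numerator: 87600 * 4.339 = 380096.4
Denominator: 7.6 * 39.0 * 980 = 290472.0
CR = 380096.4 / 290472.0 = 1.308547 mm/y

1.308547 mm/y


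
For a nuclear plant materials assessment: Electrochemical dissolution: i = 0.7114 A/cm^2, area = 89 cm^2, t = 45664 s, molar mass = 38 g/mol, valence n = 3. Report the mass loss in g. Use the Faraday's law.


Apply Faraday's law: m = i*A*t*M / (n*F)
Total charge passed Q = i*A*t = 0.7114*89*45664 = 2891197.8944 C
m = Q*M/(n*F) = 2891197.8944*38/(3*96485) = 379.56 g

379.56 g


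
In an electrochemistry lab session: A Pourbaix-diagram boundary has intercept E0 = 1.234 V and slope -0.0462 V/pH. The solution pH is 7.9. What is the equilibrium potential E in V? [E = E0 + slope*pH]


Apply the Pourbaix line equation: E = E0 + slope*pH
E = 1.234 + (-0.0462)*7.9 = 1.234 + (-0.36498) = 0.86902 V
Rounded to 4 decimal places: E = 0.8690 V

0.8690 V


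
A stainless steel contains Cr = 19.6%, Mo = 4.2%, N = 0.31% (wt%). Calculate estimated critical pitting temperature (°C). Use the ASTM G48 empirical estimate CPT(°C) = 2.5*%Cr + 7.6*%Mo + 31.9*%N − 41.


Apply the ASTM G48 empirical CPT estimate: CPT(°C) = 2.5*%Cr + 7.6*%Mo + 31.9*%N − 41
2.5*19.6 = 49; 7.6*4.2 = 31.92; 31.9*0.31 = 9.889
CPT = 49 + 31.92 + 9.889 − 41 = 49.809 °C
Rounded to 0.1 °C: CPT ≈ 49.8 °C

49.8 °C


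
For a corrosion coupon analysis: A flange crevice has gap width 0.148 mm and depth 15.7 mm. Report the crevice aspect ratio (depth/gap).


Aspect ratio = depth / gap
Ratio = 15.7 / 0.148 = 106.1

106.1


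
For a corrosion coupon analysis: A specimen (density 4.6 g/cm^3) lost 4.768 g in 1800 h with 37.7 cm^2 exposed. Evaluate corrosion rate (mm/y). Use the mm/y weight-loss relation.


Apply the mm/y weight-loss relation: CR = 87600 * W / (D * A * T)
Numerator: 87600 * 4.768 = 417676.8
Denominator: 4.6 * 37.7 * 1800 = 312156.0
CR = 417676.8 / 312156.0 = 1.338039 mm/y

1.338039 mm/y


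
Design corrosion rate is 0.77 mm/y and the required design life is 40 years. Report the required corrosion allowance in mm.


Corrosion allowance = CR × design life
CA = 0.77 * 40 = 30.8 mm

30.8 mm


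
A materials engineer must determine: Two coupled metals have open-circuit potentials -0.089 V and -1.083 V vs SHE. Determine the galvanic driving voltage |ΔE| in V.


Driving voltage is the absolute potential difference.
|ΔE| = |-0.089 − (-1.083)| = 0.994 V

0.994 V


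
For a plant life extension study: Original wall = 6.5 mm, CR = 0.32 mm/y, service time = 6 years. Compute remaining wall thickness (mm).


Remaining wall = original − CR × time
t = 6.5 − 0.32*6 = 6.5 − 1.92 = 4.58 mm

4.58 mm


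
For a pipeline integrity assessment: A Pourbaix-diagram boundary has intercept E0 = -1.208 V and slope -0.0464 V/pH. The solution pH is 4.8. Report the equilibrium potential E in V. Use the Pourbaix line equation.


Apply the Pourbaix line equation: E = E0 + slope*pH
E = -1.208 + (-0.0464)*4.8 = -1.208 + (-0.22272) = -1.43072 V
Rounded to 4 decimal places: E = -1.4307 V

-1.4307 V


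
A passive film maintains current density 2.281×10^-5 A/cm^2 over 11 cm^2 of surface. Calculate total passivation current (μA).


I = i_pass * A, then convert A → μA (×10^6)
I = 2.281×10^-5 * 11 * 10^6 = 250.91 μA

250.91 μA


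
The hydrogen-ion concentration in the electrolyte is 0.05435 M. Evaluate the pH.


pH = −log10[H+]
pH = −log10(0.05435) = 1.26

1.26


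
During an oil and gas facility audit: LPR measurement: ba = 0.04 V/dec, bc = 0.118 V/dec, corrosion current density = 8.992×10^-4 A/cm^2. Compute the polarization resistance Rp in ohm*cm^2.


Apply the Stern-Geary equation: Rp = ba*bc / (2.303*icorr*(ba+bc))
ba*bc = 0.04*0.118 = 0.00472
ba+bc = 0.158; 2.303*icorr*(ba+bc) = 2.303*8.992×10^-4*0.158 = 3.271955×10^-4
Rp = 0.00472 / 3.271955×10^-4 = 14.43 ohm*cm^2

14.43 ohm*cm^2


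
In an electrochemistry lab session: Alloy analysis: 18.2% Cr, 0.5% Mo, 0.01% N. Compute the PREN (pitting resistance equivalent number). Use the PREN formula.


Apply the PREN formula: PREN = Cr + 3.3*Mo + 16*N
PREN = 18.2 + 3.3*0.5 + 16*0.01
PREN = 18.2 + 1.65 + 0.16 = 20.01

20.01


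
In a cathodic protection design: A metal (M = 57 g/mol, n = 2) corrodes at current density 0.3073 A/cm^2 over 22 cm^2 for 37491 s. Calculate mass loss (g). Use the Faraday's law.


Apply Faraday's law: m = i*A*t*M / (n*F)
Total charge passed Q = i*A*t = 0.3073*22*37491 = 253461.6546 C
m = Q*M/(n*F) = 253461.6546*57/(2*96485) = 74.868 g

74.868 g


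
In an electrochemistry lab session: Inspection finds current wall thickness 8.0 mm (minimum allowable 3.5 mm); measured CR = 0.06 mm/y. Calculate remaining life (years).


Apply the remaining-life relation: RL = (t_current − t_min) / CR
RL = (8.0 − 3.5) / 0.06 = 4.5 / 0.06 = 75.0 years

75.0 years


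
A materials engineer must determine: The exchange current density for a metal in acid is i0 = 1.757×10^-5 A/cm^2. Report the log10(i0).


i0 = 1.757×10^-5 A/cm^2
log10(i0) = -4.755

-4.755


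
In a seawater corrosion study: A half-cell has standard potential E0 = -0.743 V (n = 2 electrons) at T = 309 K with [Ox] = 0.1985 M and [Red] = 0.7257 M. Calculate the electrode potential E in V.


Apply the Nernst equation: E = E0 + (RT/nF)*ln([Ox]/[Red])
Step 1: RT/nF = 8.314*309/(2*96485) = 0.01331308 V
Step 2: [Ox]/[Red] = 0.1985/0.7257 = 0.273529
Step 3: ln(0.273529) = -1.296348
Step 4: correction = 0.01331308 * -1.296348 = -0.0173 V
E = -0.743 + -0.0173 = -0.7603 V

-0.7603 V


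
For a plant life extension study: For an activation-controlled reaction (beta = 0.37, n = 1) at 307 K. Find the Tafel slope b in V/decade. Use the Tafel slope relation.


Apply the Tafel slope relation: b = 2.303*R*T/(beta*n*F)
Numerator: 2.303 * 8.314 * 307 = 5878.17
Denominator: 0.37 * 1 * 96485 = 35699.45
b = 5878.17 / 35699.45 = 0.165 V/decade

0.165 V/decade


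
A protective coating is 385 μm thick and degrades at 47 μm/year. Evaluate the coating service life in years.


Service life = thickness / degradation rate
Life = 385 / 47 = 8.2 years

8.2 years


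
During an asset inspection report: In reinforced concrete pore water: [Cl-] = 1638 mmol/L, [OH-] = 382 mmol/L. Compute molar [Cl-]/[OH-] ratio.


Threshold parameter = [Cl-] / [OH-] (molar basis; both in mmol/L, so units cancel)
Ratio = 1638 / 382 = 4.29

4.29


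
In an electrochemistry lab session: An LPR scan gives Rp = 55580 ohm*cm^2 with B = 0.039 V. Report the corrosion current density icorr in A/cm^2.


Apply the Stern-Geary relation: icorr = B / Rp
icorr = 0.039 / 55580 = 7.017×10^-7 A/cm^2

7.017×10^-7 A/cm^2


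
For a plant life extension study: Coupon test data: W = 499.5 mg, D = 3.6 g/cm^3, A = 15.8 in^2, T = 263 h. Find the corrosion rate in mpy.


Apply the mpy weight-loss relation: CR = 534 * W / (D * A * T)
Numerator: 534 * 499.5 = 266733.0
Denominator: 3.6 * 15.8 * 263 = 14959.44
CR = 266733.0 / 14959.44 = 17.83 mpy

17.83 mpy


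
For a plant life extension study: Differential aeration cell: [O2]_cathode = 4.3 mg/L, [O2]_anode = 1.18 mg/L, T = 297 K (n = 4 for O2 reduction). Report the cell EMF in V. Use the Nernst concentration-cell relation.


Apply the Nernst concentration-cell relation: E = (RT/nF)*ln(C_cathode/C_anode)
RT/nF = 8.314*297/(4*96485) = 0.00639804 V
ln(4.3/1.18) = 1.2931
E = 0.00639804 * 1.2931 = 0.00827 V

0.00827 V


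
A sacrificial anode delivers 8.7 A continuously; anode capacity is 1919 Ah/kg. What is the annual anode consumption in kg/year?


Annual consumption = current * hours per year / capacity
Rate = 8.7 * 8760 / 1919 = 39.7 kg/year

39.7 kg/year


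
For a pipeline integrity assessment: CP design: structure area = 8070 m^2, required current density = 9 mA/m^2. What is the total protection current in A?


I = area * current density, then convert mA → A (÷1000)
I = 8070 * 9 / 1000 = 72.63 A

72.63 A


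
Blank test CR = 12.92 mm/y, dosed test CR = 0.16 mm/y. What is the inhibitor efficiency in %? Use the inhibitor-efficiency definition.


Apply the inhibitor-efficiency definition: IE = (CR_blank − CR_inh)/CR_blank × 100
IE = (12.92 − 0.16) / 12.92 × 100
IE = 12.76 / 12.92 × 100 = 98.8 %

98.8 %


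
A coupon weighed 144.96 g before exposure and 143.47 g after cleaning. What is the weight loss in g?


Weight loss = initial − final
WL = 144.96 − 143.47 = 1.49 g

1.49 g


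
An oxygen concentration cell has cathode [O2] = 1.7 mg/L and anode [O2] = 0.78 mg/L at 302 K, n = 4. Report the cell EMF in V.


Apply the Nernst concentration-cell relation: E = (RT/nF)*ln(C_cathode/C_anode)
RT/nF = 8.314*302/(4*96485) = 0.00650575 V
ln(1.7/0.78) = 0.77909
E = 0.00650575 * 0.77909 = 0.00507 V

0.00507 V


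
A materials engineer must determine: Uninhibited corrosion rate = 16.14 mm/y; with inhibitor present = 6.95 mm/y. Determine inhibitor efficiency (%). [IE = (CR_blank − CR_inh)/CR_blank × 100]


Apply the inhibitor-efficiency definition: IE = (CR_blank − CR_inh)/CR_blank × 100
IE = (16.14 − 6.95) / 16.14 × 100
IE = 9.19 / 16.14 × 100 = 56.9 %

56.9 %


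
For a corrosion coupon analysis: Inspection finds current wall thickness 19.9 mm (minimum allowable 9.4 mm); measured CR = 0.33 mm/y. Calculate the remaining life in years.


Apply the remaining-life relation: RL = (t_current − t_min) / CR
RL = (19.9 − 9.4) / 0.33 = 10.5 / 0.33 = 31.8 years

31.8 years


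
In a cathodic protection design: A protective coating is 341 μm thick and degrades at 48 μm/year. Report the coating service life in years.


Service life = thickness / degradation rate
Life = 341 / 48 = 7.1 years

7.1 years


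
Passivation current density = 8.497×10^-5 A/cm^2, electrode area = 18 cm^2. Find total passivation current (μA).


I = i_pass * A, then convert A → μA (×10^6)
I = 8.497×10^-5 * 18 * 10^6 = 1529.46 μA

1529.46 μA


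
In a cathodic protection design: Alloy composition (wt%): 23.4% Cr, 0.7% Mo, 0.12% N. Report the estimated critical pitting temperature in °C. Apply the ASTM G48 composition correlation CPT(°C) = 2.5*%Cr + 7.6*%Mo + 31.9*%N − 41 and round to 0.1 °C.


Apply the ASTM G48 empirical CPT estimate: CPT(°C) = 2.5*%Cr + 7.6*%Mo + 31.9*%N − 41
2.5*23.4 = 58.5; 7.6*0.7 = 5.32; 31.9*0.12 = 3.828
CPT = 58.5 + 5.32 + 3.828 − 41 = 26.648 °C
Rounded to 0.1 °C: CPT ≈ 26.6 °C

26.6 °C


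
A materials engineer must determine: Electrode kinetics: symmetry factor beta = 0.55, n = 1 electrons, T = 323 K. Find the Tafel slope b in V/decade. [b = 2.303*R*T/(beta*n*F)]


Apply the Tafel slope relation: b = 2.303*R*T/(beta*n*F)
Numerator: 2.303 * 8.314 * 323 = 6184.53
Denominator: 0.55 * 1 * 96485 = 53066.75
b = 6184.53 / 53066.75 = 0.1165 V/decade

0.1165 V/decade


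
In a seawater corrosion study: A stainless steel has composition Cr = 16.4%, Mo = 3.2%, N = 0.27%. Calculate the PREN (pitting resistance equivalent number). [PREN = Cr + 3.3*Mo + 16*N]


Apply the PREN formula: PREN = Cr + 3.3*Mo + 16*N
PREN = 16.4 + 3.3*3.2 + 16*0.27
PREN = 16.4 + 10.56 + 4.32 = 31.28

31.28
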